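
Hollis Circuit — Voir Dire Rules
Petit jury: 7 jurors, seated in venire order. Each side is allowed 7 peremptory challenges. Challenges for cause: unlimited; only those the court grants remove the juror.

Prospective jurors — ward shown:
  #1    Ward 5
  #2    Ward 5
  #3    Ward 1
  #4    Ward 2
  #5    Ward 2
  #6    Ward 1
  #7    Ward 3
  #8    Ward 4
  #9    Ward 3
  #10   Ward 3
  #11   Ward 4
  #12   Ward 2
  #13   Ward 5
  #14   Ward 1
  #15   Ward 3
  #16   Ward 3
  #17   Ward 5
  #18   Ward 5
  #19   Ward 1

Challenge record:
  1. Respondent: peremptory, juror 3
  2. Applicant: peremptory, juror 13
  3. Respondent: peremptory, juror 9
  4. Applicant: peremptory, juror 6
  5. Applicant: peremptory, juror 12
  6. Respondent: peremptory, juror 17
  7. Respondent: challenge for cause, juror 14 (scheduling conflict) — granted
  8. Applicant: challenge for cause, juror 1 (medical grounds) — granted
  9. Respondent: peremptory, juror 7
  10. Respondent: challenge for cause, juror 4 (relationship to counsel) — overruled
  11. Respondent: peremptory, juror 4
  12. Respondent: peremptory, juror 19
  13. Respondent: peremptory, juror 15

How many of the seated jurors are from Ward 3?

Removed: #1, #3, #4, #6, #7, #9, #12, #13, #14, #15, #17, #19.
Seated jurors 1–7: #2, #5, #8, #10, #11, #16, #18.
Of those, in Ward 3: #10, #16 → 2.

2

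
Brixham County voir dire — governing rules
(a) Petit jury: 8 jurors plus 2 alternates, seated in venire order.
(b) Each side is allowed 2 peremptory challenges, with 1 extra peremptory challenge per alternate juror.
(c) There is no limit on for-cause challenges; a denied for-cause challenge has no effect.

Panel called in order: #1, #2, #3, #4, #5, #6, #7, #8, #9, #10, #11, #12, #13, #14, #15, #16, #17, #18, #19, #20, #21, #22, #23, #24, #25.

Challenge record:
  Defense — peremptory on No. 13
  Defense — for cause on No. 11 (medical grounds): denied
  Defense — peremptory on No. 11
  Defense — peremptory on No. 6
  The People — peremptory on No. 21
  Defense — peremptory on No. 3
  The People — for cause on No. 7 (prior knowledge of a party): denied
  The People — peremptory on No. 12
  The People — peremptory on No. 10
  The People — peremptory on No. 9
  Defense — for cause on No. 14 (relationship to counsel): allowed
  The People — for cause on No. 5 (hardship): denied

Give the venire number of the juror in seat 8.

16

Removed: #3, #6, #9, #10, #11, #12, #13, #14, #21. (#5, #7 stay — for-cause denied.)
Filling seats in venire order through position 8: #1, #2, #4, #5, #7, #8, #15, #16.
So seat 8 is #16.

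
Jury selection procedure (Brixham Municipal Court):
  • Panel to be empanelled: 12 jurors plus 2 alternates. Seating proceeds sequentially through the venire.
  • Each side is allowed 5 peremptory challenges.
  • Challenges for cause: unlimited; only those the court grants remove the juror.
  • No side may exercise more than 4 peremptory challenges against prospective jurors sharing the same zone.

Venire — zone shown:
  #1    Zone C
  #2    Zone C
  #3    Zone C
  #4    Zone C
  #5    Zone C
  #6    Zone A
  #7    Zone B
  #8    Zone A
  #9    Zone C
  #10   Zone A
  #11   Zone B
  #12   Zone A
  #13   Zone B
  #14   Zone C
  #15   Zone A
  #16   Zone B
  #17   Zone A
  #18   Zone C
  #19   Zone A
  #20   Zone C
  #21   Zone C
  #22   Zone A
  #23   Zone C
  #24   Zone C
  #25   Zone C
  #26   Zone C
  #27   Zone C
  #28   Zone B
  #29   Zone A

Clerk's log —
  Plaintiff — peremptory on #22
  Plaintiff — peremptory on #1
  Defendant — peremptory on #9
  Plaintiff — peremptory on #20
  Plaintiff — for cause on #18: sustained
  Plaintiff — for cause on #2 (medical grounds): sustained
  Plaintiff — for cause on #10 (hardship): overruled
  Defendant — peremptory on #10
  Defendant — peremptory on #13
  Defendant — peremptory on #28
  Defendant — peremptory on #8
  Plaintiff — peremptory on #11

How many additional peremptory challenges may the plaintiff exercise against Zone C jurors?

Plaintiff peremptories so far: #22, #1, #20, #11 — 4 of 5 used, 1 left overall.
Against Zone C: #1, #20 — 2 used; per-zone cap 4 leaves 2.
Binding limit: min(1, 2) = 1.

1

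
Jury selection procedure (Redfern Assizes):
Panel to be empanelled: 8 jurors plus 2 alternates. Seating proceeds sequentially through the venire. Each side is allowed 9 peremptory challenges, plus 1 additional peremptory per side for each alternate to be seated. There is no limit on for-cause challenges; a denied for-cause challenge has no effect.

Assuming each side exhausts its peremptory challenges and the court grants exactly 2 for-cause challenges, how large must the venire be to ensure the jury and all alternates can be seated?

Seats to fill: 8 + 2 alternates = 10.
Peremptories: 9 + 1×2 = 11 per side × 2 sides = 22.
For-cause removals: 2.
Minimum venire: 10 + 22 + 2 = 34.

34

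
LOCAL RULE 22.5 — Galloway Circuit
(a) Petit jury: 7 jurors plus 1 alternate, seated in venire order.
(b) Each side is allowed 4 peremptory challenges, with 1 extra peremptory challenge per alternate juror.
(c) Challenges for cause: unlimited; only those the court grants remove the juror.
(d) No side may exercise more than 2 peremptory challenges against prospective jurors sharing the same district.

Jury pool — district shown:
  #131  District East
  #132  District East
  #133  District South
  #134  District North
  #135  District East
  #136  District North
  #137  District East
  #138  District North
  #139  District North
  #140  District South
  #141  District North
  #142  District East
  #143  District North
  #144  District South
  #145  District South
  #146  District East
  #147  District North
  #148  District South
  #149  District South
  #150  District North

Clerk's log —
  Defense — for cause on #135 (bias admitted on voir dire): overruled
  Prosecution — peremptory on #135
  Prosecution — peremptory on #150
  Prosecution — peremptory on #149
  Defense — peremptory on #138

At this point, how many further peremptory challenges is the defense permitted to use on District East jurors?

2

Defense peremptories so far: #138 — 1 of 5 used, 4 left overall.
Against District East: none yet — per-district cap 2 leaves 2.
Binding limit: min(4, 2) = 2.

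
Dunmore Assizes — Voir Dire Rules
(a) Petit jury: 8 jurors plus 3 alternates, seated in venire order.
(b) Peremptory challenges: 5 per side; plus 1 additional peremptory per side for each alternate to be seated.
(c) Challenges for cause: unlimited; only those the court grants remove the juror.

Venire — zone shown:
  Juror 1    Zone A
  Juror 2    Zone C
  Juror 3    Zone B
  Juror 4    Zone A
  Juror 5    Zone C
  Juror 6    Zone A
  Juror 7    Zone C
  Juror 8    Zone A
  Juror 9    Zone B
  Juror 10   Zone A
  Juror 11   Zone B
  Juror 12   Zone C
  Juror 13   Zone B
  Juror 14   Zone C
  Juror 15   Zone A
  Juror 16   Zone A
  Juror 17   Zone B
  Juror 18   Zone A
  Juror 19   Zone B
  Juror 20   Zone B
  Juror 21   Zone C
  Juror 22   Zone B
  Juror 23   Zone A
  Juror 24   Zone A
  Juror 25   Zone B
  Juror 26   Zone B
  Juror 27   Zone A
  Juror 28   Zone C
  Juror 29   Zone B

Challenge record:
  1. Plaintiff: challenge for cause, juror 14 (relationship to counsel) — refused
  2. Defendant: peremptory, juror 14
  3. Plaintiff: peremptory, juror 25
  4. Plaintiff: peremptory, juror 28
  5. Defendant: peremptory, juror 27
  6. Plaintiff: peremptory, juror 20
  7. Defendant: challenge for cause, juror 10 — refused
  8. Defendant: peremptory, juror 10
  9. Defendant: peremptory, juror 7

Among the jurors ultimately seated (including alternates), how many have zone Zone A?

4

Removed: #7, #10, #14, #20, #25, #27, #28.
Seated (11 incl. alternates): #1, #2, #3, #4, #5, #6, #8, #9, #11, #12, #13.
Of those, in Zone A: #1, #4, #6, #8 → 4.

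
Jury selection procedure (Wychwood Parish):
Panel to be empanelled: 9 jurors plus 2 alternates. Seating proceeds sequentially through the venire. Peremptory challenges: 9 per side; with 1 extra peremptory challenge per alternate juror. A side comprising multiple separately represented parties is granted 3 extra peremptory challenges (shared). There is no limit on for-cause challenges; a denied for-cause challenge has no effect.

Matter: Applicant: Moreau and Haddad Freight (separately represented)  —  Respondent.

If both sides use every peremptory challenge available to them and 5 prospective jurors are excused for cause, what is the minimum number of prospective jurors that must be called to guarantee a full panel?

41

Seats to fill: 9 + 2 alternates = 11.
Peremptories — Applicant: 9 + 1×2 + 3 = 14; Respondent: 9 + 1×2 = 11; total 25.
For-cause removals: 5.
Minimum venire: 11 + 25 + 5 = 41.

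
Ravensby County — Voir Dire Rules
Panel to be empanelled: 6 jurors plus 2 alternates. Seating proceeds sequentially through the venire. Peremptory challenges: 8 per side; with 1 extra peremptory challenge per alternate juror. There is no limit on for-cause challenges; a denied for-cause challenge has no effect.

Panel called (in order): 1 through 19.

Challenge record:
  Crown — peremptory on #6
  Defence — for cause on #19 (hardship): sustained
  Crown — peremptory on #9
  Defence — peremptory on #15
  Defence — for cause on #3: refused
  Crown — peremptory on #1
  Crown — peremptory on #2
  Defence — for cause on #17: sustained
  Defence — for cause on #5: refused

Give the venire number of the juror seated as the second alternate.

12

Removed: #1, #2, #6, #9, #15, #17, #19. (#3, #5 stay — for-cause denied.)
Seating in order: seats 1–6 → #3, #4, #5, #7, #8, #10; alternates → #11, #12.
So alternate 2 is #12.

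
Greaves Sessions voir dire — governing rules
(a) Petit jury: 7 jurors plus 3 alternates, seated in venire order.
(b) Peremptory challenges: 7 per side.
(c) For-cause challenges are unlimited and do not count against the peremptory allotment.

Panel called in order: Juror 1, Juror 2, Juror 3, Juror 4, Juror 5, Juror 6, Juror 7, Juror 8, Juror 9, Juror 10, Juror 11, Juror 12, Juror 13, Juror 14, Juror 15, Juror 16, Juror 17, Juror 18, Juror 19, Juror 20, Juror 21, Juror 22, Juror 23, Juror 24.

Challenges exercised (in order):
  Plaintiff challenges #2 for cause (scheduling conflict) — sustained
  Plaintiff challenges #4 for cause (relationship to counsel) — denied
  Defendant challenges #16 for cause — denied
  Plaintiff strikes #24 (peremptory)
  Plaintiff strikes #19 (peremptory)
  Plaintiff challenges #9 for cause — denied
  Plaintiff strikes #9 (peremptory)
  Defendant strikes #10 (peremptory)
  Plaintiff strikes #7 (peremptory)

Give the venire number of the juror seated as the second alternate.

Removed: #2, #7, #9, #10, #19, #24. (#4, #16 stay — for-cause denied.)
Seating in order: seats 1–7 → #1, #3, #4, #5, #6, #8, #11; alternates → #12, #13, #14.
So alternate 2 is #13.

13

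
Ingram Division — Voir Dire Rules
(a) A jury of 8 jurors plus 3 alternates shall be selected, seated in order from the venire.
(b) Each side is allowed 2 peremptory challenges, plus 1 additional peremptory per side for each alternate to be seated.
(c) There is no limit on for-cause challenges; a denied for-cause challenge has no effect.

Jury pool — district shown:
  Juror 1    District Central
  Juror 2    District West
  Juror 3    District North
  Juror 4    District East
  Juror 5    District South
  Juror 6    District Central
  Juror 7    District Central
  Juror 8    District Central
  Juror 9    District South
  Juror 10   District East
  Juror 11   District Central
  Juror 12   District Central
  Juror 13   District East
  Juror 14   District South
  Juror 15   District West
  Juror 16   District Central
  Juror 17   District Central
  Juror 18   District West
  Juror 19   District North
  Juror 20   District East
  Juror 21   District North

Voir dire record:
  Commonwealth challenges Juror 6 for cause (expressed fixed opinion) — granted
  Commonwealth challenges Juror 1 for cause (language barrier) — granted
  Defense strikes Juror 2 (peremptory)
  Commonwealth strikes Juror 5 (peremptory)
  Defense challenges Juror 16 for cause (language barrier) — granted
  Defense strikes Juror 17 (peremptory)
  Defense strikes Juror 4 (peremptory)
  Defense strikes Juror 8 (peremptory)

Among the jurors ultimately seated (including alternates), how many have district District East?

Removed: #1, #2, #4, #5, #6, #8, #16, #17.
Seated (11 incl. alternates): #3, #7, #9, #10, #11, #12, #13, #14, #15, #18, #19.
Of those, in District East: #10, #13 → 2.

2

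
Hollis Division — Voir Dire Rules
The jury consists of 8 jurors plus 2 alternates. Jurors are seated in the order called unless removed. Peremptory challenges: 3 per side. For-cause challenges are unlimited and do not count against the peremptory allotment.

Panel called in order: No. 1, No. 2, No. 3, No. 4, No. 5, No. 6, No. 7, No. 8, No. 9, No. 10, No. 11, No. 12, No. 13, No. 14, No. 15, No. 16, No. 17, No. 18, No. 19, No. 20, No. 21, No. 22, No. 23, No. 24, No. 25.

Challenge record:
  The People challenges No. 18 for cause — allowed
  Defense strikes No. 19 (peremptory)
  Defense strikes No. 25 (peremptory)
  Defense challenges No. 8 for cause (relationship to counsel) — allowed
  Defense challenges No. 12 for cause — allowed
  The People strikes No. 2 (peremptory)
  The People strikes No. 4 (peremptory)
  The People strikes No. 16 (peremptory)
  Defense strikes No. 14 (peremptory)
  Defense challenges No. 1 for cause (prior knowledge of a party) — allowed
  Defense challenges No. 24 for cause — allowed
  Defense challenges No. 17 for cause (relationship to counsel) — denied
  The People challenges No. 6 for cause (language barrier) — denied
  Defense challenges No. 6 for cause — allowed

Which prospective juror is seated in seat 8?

Removed: #1, #2, #4, #6, #8, #12, #14, #16, #18, #19, #24, #25. (#17 stays — for-cause denied.)
Seating in order: seats 1–8 → #3, #5, #7, #9, #10, #11, #13, #15; alternates → #17, #20.
So seat 8 is #15.

15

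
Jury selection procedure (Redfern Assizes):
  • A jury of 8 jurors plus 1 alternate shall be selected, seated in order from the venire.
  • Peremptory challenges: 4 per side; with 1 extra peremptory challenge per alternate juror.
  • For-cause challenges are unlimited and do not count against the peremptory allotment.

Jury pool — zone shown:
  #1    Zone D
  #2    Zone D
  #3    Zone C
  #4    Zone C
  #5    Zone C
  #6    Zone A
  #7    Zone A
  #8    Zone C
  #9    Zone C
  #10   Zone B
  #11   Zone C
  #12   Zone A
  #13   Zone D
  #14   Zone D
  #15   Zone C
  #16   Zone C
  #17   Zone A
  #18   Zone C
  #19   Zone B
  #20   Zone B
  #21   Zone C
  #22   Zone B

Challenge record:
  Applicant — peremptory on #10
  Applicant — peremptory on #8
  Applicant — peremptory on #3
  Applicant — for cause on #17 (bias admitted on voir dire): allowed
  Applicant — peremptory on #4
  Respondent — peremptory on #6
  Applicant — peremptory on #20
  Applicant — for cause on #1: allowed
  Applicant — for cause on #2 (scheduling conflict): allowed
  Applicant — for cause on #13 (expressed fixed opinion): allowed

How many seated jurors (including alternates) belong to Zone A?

2

Removed: #1, #2, #3, #4, #6, #8, #10, #13, #17, #20.
Seated (9 incl. alternates): #5, #7, #9, #11, #12, #14, #15, #16, #18.
Of those, in Zone A: #7, #12 → 2.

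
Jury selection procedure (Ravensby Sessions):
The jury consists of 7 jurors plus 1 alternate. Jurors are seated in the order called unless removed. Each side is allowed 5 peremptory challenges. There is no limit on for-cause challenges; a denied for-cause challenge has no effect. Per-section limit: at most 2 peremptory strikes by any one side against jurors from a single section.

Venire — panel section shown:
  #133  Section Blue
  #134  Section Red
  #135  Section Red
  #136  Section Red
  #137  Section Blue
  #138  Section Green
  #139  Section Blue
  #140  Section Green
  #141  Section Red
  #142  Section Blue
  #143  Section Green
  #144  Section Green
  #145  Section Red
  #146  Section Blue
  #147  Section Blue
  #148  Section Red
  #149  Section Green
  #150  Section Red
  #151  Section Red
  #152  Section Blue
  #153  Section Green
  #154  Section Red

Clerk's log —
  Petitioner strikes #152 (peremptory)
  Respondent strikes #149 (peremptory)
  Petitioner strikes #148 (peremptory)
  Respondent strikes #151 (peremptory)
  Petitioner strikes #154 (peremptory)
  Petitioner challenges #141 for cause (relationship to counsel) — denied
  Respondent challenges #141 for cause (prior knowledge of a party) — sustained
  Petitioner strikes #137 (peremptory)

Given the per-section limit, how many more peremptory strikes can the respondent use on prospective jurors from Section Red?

Respondent peremptories so far: #149, #151 — 2 of 5 used, 3 left overall.
Against Section Red: #151 — 1 used; per-section cap 2 leaves 1.
Binding limit: min(3, 1) = 1.

1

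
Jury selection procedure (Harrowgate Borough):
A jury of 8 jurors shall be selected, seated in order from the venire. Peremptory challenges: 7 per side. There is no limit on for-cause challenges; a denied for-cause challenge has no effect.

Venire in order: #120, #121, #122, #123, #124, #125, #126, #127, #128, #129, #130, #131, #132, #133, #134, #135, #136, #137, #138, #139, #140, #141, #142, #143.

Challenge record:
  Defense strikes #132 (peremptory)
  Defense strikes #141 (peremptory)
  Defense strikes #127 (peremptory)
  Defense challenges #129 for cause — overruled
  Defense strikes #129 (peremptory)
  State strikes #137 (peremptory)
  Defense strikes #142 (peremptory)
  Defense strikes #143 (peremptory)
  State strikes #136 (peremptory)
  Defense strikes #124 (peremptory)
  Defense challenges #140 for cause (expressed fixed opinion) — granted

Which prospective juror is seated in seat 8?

Removed: #124, #127, #129, #132, #136, #137, #140, #141, #142, #143.
Seating in order: seats 1–8 → #120, #121, #122, #123, #125, #126, #128, #130.
So seat 8 is #130.

130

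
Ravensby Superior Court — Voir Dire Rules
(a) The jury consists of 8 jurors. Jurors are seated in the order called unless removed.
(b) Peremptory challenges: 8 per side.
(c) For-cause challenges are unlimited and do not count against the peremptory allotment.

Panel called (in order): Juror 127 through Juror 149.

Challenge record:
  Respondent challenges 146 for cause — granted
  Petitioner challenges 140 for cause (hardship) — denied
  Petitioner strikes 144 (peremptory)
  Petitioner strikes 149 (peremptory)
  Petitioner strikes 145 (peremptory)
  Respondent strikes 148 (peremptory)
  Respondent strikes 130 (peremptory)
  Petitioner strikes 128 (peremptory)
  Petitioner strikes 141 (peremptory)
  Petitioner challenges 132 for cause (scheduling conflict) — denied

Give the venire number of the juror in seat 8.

136

Removed: #128, #130, #141, #144, #145, #146, #148, #149. (#132, #140 stay — for-cause denied.)
Seating in order: seats 1–8 → #127, #129, #131, #132, #133, #134, #135, #136.
So seat 8 is #136.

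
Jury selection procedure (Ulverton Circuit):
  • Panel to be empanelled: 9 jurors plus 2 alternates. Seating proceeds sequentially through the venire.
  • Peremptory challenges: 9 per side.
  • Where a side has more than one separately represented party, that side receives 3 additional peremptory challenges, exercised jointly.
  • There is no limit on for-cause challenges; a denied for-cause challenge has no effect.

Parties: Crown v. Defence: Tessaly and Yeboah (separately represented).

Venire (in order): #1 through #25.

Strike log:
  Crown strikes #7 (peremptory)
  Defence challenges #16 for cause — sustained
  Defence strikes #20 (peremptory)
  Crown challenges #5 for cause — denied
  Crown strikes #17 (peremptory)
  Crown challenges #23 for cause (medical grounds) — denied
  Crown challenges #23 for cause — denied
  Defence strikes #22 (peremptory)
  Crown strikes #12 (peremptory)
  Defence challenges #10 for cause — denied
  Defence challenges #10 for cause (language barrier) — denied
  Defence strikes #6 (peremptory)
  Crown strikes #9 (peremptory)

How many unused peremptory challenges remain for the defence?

Defence allotment: 9 base + 3 multi-party = 12.
Defence peremptories used: #20, #22, #6 — 3 (for-cause on #16, #10, #10 don't count).
Remaining: 12 − 3 = 9.

9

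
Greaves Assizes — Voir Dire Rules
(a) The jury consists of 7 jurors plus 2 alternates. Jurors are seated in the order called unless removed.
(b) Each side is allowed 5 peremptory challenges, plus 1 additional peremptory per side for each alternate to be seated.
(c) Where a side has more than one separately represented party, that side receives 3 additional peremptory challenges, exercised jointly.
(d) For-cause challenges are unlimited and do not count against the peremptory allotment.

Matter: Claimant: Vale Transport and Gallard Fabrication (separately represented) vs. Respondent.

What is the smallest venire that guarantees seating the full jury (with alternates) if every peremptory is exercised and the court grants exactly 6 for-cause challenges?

Seats to fill: 7 + 2 alternates = 9.
Peremptories — Claimant: 5 + 1×2 + 3 = 10; Respondent: 5 + 1×2 = 7; total 17.
For-cause removals: 6.
Minimum venire: 9 + 17 + 6 = 32.

32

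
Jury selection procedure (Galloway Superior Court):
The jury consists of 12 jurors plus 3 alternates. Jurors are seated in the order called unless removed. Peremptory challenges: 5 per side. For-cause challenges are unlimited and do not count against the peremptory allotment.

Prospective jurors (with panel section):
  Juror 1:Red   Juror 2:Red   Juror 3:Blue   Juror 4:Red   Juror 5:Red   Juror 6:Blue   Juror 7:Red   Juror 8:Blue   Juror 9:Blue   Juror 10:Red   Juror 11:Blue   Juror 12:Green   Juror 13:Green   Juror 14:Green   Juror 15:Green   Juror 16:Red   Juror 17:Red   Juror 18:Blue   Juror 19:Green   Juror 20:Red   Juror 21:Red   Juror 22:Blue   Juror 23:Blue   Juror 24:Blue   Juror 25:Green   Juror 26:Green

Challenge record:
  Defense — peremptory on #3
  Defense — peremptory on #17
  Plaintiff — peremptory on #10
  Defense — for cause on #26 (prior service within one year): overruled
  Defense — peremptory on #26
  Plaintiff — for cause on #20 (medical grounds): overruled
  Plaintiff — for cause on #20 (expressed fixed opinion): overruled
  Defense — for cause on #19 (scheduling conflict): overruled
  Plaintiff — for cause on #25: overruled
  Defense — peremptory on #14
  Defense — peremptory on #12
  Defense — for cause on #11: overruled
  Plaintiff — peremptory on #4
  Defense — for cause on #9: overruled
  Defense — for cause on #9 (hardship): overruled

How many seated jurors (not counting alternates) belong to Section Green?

Removed: #3, #4, #10, #12, #14, #17, #26.
Seated jurors 1–12: #1, #2, #5, #6, #7, #8, #9, #11, #13, #15, #16, #18 (alternates #19, #20, #21 not counted).
Of those, in Section Green: #13, #15 → 2.

2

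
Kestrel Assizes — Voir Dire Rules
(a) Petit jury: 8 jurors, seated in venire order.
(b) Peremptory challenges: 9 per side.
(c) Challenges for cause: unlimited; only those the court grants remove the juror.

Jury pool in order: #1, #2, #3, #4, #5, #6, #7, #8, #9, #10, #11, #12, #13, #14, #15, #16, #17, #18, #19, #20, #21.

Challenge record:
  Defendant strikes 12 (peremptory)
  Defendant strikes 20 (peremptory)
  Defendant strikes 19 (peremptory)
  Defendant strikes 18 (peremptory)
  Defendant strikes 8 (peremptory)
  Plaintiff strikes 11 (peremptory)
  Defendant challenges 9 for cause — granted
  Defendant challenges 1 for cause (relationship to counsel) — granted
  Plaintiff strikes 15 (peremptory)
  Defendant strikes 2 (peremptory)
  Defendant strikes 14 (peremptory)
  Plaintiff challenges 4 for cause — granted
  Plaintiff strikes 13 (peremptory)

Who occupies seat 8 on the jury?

21

Removed: #1, #2, #4, #8, #9, #11, #12, #13, #14, #15, #18, #19, #20.
Seating in order: seats 1–8 → #3, #5, #6, #7, #10, #16, #17, #21.
So seat 8 is #21.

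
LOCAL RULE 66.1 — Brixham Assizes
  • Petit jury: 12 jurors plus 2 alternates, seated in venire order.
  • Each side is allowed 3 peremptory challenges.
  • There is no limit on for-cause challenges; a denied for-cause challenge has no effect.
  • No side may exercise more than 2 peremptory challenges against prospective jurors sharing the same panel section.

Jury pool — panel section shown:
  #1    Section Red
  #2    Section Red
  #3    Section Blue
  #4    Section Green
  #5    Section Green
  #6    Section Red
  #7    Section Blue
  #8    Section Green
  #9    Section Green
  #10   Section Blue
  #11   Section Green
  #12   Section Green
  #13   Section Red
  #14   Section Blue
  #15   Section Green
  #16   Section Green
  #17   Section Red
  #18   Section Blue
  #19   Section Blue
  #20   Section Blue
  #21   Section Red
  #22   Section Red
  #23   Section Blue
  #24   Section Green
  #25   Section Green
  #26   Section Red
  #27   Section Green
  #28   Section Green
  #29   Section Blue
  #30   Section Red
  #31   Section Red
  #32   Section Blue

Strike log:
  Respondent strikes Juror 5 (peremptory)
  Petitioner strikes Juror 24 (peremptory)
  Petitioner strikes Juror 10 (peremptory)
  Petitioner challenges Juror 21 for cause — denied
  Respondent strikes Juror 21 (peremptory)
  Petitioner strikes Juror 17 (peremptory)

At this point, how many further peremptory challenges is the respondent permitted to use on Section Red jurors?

1

Respondent peremptories so far: #5, #21 — 2 of 3 used, 1 left overall.
Against Section Red: #21 — 1 used; per-section cap 2 leaves 1.
Binding limit: min(1, 1) = 1.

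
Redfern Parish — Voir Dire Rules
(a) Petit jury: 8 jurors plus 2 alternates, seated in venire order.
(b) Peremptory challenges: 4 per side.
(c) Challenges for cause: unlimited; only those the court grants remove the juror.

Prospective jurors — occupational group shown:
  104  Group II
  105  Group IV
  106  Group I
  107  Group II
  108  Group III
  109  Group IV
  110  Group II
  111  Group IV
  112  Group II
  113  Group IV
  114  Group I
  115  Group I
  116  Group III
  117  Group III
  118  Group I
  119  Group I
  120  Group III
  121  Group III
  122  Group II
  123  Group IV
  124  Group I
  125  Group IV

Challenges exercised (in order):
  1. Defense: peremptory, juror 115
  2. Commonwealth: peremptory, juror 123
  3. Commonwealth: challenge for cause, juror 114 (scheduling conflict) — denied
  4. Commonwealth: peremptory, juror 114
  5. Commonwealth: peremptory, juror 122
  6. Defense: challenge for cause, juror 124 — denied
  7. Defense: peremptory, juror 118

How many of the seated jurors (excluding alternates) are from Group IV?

Removed: #114, #115, #118, #122, #123.
Seated jurors 1–8: #104, #105, #106, #107, #108, #109, #110, #111 (alternates #112, #113 not counted).
Of those, in Group IV: #105, #109, #111 → 3.

3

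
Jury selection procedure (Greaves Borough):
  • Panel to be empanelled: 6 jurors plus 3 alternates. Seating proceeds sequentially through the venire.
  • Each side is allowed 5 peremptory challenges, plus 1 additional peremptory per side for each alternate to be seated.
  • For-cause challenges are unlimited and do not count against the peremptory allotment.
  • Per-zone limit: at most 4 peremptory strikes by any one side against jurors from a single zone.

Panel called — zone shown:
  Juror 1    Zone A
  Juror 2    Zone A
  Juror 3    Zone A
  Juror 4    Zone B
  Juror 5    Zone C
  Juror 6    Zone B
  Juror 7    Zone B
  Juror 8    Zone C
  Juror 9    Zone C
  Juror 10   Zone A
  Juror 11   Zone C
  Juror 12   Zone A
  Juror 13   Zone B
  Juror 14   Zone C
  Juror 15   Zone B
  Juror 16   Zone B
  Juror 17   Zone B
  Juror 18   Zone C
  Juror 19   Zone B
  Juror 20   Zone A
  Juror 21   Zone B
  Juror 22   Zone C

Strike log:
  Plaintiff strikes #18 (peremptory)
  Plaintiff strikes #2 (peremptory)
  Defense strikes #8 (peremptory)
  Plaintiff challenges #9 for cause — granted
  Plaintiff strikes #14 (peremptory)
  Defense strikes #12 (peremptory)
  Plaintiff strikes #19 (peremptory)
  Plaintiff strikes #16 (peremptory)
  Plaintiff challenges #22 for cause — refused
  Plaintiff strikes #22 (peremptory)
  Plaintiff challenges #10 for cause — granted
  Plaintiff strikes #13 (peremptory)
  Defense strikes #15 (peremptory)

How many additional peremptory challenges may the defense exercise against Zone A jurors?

3

Defense peremptories so far: #8, #12, #15 — 3 of 8 used, 5 left overall.
Against Zone A: #12 — 1 used; per-zone cap 4 leaves 3.
Binding limit: min(5, 3) = 3.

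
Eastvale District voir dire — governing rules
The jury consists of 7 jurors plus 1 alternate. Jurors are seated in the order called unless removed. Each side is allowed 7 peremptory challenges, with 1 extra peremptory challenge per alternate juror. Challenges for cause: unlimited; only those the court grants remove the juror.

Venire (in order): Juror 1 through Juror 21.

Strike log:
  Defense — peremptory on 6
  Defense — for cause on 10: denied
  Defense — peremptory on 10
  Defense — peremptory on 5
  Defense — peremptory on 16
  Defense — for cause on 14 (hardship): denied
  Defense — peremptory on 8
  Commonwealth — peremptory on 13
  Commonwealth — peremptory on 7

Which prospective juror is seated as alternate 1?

14

Removed: #5, #6, #7, #8, #10, #13, #16. (#14 stays — for-cause denied.)
Seating in order: seats 1–7 → #1, #2, #3, #4, #9, #11, #12; alternates → #14.
So alternate 1 is #14.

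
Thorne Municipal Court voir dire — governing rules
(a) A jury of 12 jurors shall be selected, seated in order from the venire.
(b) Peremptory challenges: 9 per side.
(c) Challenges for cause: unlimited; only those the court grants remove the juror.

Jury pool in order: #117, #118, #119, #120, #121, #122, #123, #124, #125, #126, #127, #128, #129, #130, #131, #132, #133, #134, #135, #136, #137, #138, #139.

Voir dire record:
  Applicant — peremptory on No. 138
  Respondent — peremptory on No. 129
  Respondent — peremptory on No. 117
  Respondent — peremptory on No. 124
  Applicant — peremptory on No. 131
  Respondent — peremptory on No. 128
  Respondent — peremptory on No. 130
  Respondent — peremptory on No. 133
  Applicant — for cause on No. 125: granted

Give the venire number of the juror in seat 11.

Removed: #117, #124, #125, #128, #129, #130, #131, #133, #138.
Seating in order: seats 1–12 → #118, #119, #120, #121, #122, #123, #126, #127, #132, #134, #135, #136.
So seat 11 is #135.

135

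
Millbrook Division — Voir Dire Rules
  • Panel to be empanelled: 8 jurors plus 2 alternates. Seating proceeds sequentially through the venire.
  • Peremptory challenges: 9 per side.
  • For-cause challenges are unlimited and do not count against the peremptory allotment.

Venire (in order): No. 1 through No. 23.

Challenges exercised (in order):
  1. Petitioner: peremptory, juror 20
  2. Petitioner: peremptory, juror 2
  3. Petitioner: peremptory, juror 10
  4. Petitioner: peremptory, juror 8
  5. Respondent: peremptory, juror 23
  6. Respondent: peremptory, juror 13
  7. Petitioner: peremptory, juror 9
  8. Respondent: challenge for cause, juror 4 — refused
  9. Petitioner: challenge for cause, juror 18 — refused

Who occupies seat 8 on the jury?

Removed: #2, #8, #9, #10, #13, #20, #23. (#4, #18 stay — for-cause denied.)
Filling seats in venire order through position 8: #1, #3, #4, #5, #6, #7, #11, #12.
So seat 8 is #12.

12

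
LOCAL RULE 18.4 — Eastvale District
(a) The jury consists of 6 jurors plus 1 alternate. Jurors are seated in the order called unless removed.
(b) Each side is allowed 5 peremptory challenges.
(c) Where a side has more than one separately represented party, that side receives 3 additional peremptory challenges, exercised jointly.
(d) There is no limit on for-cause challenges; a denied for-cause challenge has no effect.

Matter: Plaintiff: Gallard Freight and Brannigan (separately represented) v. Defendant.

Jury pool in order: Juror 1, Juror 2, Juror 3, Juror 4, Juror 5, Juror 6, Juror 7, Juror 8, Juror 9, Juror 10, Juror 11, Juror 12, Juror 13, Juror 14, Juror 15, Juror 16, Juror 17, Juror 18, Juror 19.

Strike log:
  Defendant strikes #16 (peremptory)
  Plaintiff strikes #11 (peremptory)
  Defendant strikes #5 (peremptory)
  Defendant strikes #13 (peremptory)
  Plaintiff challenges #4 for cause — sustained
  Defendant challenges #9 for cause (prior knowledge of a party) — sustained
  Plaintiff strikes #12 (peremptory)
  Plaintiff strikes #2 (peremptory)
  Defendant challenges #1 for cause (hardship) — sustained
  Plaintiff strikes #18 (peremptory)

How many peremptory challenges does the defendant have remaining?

2

Defendant allotment: 5.
Defendant peremptories used: #16, #5, #13 — 3 (for-cause on #9, #1 don't count).
Remaining: 5 − 3 = 2.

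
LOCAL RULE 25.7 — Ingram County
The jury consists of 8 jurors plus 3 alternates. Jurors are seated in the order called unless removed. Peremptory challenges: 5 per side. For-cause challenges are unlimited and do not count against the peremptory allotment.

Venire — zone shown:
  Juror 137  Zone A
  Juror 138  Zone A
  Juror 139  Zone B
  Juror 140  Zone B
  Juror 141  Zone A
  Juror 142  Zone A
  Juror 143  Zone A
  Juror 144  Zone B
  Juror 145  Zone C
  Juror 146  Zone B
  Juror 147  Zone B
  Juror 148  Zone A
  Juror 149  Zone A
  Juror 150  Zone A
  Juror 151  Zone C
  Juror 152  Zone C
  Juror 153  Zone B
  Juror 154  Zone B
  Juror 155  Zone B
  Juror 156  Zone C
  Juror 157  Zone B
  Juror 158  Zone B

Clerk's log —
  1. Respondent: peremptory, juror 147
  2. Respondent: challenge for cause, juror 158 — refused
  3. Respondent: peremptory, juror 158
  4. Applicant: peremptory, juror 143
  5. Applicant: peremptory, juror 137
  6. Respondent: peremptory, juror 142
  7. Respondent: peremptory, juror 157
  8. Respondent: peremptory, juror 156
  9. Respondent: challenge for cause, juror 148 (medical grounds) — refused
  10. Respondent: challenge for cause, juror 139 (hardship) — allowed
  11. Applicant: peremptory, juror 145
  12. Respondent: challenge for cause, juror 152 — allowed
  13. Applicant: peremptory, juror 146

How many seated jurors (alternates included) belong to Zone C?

1

Removed: #137, #139, #142, #143, #145, #146, #147, #152, #156, #157, #158.
Seated (11 incl. alternates): #138, #140, #141, #144, #148, #149, #150, #151, #153, #154, #155.
Of those, in Zone C: #151 → 1.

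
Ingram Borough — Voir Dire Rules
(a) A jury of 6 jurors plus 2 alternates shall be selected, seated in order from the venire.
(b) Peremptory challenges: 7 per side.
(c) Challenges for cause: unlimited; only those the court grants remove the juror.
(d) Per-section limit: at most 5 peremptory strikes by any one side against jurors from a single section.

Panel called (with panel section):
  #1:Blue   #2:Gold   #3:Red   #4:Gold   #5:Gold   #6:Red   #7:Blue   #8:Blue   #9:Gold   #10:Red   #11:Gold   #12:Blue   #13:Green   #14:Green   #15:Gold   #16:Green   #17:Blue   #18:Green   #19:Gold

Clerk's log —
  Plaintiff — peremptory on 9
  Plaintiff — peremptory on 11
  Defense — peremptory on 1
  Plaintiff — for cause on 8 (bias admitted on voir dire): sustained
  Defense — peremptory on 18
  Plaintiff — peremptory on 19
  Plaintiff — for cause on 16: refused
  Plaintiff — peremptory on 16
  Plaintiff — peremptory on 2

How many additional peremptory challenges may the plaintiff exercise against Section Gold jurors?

Plaintiff peremptories so far: #9, #11, #19, #16, #2 — 5 of 7 used, 2 left overall.
Against Section Gold: #9, #11, #19, #2 — 4 used; per-section cap 5 leaves 1.
Binding limit: min(2, 1) = 1.

1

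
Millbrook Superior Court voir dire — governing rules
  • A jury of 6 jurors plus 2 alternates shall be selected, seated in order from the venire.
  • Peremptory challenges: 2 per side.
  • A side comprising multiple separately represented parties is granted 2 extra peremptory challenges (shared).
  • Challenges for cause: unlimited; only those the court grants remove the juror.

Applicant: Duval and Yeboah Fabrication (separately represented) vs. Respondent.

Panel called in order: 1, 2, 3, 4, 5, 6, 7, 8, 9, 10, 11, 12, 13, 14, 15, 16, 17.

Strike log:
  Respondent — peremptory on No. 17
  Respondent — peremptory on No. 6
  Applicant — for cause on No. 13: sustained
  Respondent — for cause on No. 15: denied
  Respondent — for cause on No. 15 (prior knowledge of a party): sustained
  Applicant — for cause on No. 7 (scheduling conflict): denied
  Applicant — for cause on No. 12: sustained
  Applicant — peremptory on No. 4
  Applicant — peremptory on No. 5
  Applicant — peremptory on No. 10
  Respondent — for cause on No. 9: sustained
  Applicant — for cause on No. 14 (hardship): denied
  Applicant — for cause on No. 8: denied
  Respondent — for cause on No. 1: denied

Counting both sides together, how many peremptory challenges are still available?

1

Applicant allotment: 2 base + 2 multi-party = 4. Respondent allotment: 2.
Applicant peremptories used: #4, #5, #10 — 3 (for-cause on #13, #7, #12, #14, #8 don't count).
Respondent peremptories used: #17, #6 — 2 (for-cause on #15, #15, #9, #1 don't count).
Remaining: (4 − 3) + (2 − 2) = 1.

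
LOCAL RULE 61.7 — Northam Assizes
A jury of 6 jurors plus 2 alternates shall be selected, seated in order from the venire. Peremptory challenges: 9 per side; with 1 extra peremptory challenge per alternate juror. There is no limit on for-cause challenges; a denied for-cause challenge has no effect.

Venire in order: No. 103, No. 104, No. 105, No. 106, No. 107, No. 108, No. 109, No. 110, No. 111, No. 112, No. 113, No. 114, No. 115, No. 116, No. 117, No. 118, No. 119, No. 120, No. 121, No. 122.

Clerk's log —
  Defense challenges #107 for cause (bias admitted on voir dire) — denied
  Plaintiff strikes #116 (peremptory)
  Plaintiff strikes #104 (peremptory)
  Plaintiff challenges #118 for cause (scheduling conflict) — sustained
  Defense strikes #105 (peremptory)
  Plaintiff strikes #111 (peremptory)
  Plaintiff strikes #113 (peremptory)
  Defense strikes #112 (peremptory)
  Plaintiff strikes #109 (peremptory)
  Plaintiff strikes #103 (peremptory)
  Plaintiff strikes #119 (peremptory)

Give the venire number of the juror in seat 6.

115

Removed: #103, #104, #105, #109, #111, #112, #113, #116, #118, #119. (#107 stays — for-cause denied.)
Seating in order: seats 1–6 → #106, #107, #108, #110, #114, #115; alternates → #117, #120.
So seat 6 is #115.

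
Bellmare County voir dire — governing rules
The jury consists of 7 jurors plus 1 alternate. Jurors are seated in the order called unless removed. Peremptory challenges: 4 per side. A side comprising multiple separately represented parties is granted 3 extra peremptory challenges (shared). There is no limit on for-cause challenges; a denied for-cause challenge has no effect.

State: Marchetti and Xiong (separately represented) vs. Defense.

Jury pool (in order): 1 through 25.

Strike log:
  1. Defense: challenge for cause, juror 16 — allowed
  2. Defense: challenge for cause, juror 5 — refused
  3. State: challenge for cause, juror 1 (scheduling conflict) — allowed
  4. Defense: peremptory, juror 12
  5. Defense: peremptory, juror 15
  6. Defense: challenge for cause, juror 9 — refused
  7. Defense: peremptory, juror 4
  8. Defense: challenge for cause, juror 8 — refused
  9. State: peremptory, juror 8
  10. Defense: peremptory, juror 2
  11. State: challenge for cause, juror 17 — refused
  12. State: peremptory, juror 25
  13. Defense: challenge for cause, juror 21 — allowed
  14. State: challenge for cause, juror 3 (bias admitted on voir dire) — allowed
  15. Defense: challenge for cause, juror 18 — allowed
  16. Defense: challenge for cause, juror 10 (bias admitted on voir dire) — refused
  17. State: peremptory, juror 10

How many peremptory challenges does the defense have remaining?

Defense allotment: 4.
Defense peremptories used: #12, #15, #4, #2 — 4 (for-cause on #16, #5, #9, #8, #21, #18, #10 don't count).
Remaining: 4 − 4 = 0.

0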